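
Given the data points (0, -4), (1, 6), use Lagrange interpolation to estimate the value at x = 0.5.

Lagrange interpolation formula:
P(x) = Σ yᵢ × Lᵢ(x)
where Lᵢ(x) = Π_{j≠i} (x - xⱼ)/(xᵢ - xⱼ)

L_0(0.5) = (0.5 - 1)/(0 - 1) = 0.500000
L_1(0.5) = (0.5 - 0)/(1 - 0) = 0.500000

P(0.5) = (-4)×L_0(0.5) + 6×L_1(0.5)
P(0.5) = 1.000000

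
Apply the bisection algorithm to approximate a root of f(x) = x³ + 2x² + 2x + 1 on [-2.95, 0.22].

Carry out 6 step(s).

f(x) = x³ + 2x² + 2x + 1
Initial interval: [-2.95, 0.22]

Iteration 1:
  c_1 = (-2.950000 + 0.220000)/2 = -1.365000
  f(c_1) = f(-1.365000) = -0.546852
  f(a) × f(c) ≥ 0, new interval: [-1.365000, 0.220000]
Iteration 2:
  c_2 = (-1.365000 + 0.220000)/2 = -0.572500
  f(c_2) = f(-0.572500) = 0.322872
  f(a) × f(c) < 0, new interval: [-1.365000, -0.572500]
Iteration 3:
  c_3 = (-1.365000 + (-0.572500))/2 = -0.968750
  f(c_3) = f(-0.968750) = 0.030304
  f(a) × f(c) < 0, new interval: [-1.365000, -0.968750]
Iteration 4:
  c_4 = (-1.365000 + (-0.968750))/2 = -1.166875
  f(c_4) = f(-1.166875) = -0.199369
  f(a) × f(c) ≥ 0, new interval: [-1.166875, -0.968750]
Iteration 5:
  c_5 = (-1.166875 + (-0.968750))/2 = -1.067813
  f(c_5) = f(-1.067813) = -0.072723
  f(a) × f(c) ≥ 0, new interval: [-1.067813, -0.968750]
Iteration 6:
  c_6 = (-1.067813 + (-0.968750))/2 = -1.018281
  f(c_6) = f(-1.018281) = -0.018622
  f(a) × f(c) ≥ 0, new interval: [-1.018281, -0.968750]

After 6 iteration(s), the approximation is c_6 = -1.018281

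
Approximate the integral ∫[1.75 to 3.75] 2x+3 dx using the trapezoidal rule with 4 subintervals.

f(x) = 2x+3
a = 1.75, b = 3.75, n = 4
h = (b - a)/n = 0.500000

Trapezoidal rule: (h/2)[f(x₀) + 2f(x₁) + 2f(x₂) + ... + f(xₙ)]

x_0 = 1.7500, f(x_0) = 6.500000, coefficient = 1
x_1 = 2.2500, f(x_1) = 7.500000, coefficient = 2
x_2 = 2.7500, f(x_2) = 8.500000, coefficient = 2
x_3 = 3.2500, f(x_3) = 9.500000, coefficient = 2
x_4 = 3.7500, f(x_4) = 10.500000, coefficient = 1

I ≈ (0.500000/2) × 68.000000 = 17.000000
Exact value: 17.000000
Error: 0.000000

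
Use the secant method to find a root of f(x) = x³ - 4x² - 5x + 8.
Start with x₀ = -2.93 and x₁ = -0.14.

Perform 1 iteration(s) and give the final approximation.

f(x) = x³ - 4x² - 5x + 8
x₀ = -2.93, x₁ = -0.14

Secant formula: x_{n+1} = x_n - f(x_n)(x_n - x_{n-1})/(f(x_n) - f(x_{n-1}))

Iteration 1:
  f(-2.930000) = -36.843357
  f(-0.140000) = 8.618856
  x_2 = -0.140000 - 8.618856×(-0.140000 - (-2.930000))/(8.618856 - (-36.843357))
       = -0.668936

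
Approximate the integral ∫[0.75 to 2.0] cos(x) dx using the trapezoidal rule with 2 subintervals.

f(x) = cos(x)
a = 0.75, b = 2.0, n = 2
h = (b - a)/n = 0.625000

Trapezoidal rule: (h/2)[f(x₀) + 2f(x₁) + 2f(x₂) + ... + f(xₙ)]

x_0 = 0.7500, f(x_0) = 0.731689, coefficient = 1
x_1 = 1.3750, f(x_1) = 0.194548, coefficient = 2
x_2 = 2.0000, f(x_2) = -0.416147, coefficient = 1

I ≈ (0.625000/2) × 0.704637 = 0.220199
Exact value: 0.227659
Error: 0.007459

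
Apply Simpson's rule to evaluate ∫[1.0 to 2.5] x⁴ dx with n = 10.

f(x) = x⁴
a = 1.0, b = 2.5, n = 10
h = (b - a)/n = 0.150000

Simpson's rule: (h/3)[f(x₀) + 4f(x₁) + 2f(x₂) + ... + f(xₙ)]

x_0 = 1.0000, f(x_0) = 1.000000, coefficient = 1
x_1 = 1.1500, f(x_1) = 1.749006, coefficient = 4
x_2 = 1.3000, f(x_2) = 2.856100, coefficient = 2
x_3 = 1.4500, f(x_3) = 4.420506, coefficient = 4
x_4 = 1.6000, f(x_4) = 6.553600, coefficient = 2
x_5 = 1.7500, f(x_5) = 9.378906, coefficient = 4
x_6 = 1.9000, f(x_6) = 13.032100, coefficient = 2
x_7 = 2.0500, f(x_7) = 17.661006, coefficient = 4
x_8 = 2.2000, f(x_8) = 23.425600, coefficient = 2
x_9 = 2.3500, f(x_9) = 30.498006, coefficient = 4
x_10 = 2.5000, f(x_10) = 39.062500, coefficient = 1

I ≈ (0.150000/3) × 386.627025 = 19.331351
Exact value: 19.331250
Error: 0.000101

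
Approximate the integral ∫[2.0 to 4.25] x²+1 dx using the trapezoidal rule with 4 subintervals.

f(x) = x²+1
a = 2.0, b = 4.25, n = 4
h = (b - a)/n = 0.562500

Trapezoidal rule: (h/2)[f(x₀) + 2f(x₁) + 2f(x₂) + ... + f(xₙ)]

x_0 = 2.0000, f(x_0) = 5.000000, coefficient = 1
x_1 = 2.5625, f(x_1) = 7.566406, coefficient = 2
x_2 = 3.1250, f(x_2) = 10.765625, coefficient = 2
x_3 = 3.6875, f(x_3) = 14.597656, coefficient = 2
x_4 = 4.2500, f(x_4) = 19.062500, coefficient = 1

I ≈ (0.562500/2) × 89.921875 = 25.290527
Exact value: 25.171875
Error: 0.118652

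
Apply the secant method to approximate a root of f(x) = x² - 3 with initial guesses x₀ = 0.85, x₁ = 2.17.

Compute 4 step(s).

f(x) = x² - 3
x₀ = 0.85, x₁ = 2.17

Secant formula: x_{n+1} = x_n - f(x_n)(x_n - x_{n-1})/(f(x_n) - f(x_{n-1}))

Iteration 1:
  f(0.850000) = -2.277500
  f(2.170000) = 1.708900
  x_2 = 2.170000 - 1.708900×(2.170000 - 0.850000)/(1.708900 - (-2.277500))
       = 1.604139
Iteration 2:
  f(2.170000) = 1.708900
  f(1.604139) = -0.426738
  x_3 = 1.604139 - (-0.426738)×(1.604139 - 2.170000)/(-0.426738 - 1.708900)
       = 1.717208
Iteration 3:
  f(1.604139) = -0.426738
  f(1.717208) = -0.051197
  x_4 = 1.717208 - (-0.051197)×(1.717208 - 1.604139)/(-0.051197 - (-0.426738))
       = 1.732622
Iteration 4:
  f(1.717208) = -0.051197
  f(1.732622) = 0.001980
  x_5 = 1.732622 - 0.001980×(1.732622 - 1.717208)/(0.001980 - (-0.051197))
       = 1.732048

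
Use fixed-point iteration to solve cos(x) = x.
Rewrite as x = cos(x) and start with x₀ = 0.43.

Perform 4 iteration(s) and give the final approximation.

Equation: cos(x) = x
Fixed-point form: x = cos(x)
x₀ = 0.43

x_1 = g(0.430000) = 0.908966
x_2 = g(0.908966) = 0.614562
x_3 = g(0.614562) = 0.817026
x_4 = g(0.817026) = 0.684393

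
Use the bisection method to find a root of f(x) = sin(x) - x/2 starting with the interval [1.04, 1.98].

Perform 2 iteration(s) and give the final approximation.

f(x) = sin(x) - x/2
Initial interval: [1.04, 1.98]

Iteration 1:
  c_1 = (1.040000 + 1.980000)/2 = 1.510000
  f(c_1) = f(1.510000) = 0.243152
  f(a) × f(c) ≥ 0, new interval: [1.510000, 1.980000]
Iteration 2:
  c_2 = (1.510000 + 1.980000)/2 = 1.745000
  f(c_2) = f(1.745000) = 0.112365
  f(a) × f(c) ≥ 0, new interval: [1.745000, 1.980000]

After 2 iteration(s), the approximation is c_2 = 1.745000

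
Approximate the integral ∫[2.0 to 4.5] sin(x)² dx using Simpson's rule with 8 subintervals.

f(x) = sin(x)²
a = 2.0, b = 4.5, n = 8
h = (b - a)/n = 0.312500

Simpson's rule: (h/3)[f(x₀) + 4f(x₁) + 2f(x₂) + ... + f(xₙ)]

x_0 = 2.0000, f(x_0) = 0.826822, coefficient = 1
x_1 = 2.3125, f(x_1) = 0.543639, coefficient = 4
x_2 = 2.6250, f(x_2) = 0.243957, coefficient = 2
x_3 = 2.9375, f(x_3) = 0.041079, coefficient = 4
x_4 = 3.2500, f(x_4) = 0.011706, coefficient = 2
x_5 = 3.5625, f(x_5) = 0.166945, coefficient = 4
x_6 = 3.8750, f(x_6) = 0.448103, coefficient = 2
x_7 = 4.1875, f(x_7) = 0.748882, coefficient = 4
x_8 = 4.5000, f(x_8) = 0.955565, coefficient = 1

I ≈ (0.312500/3) × 9.192096 = 0.957510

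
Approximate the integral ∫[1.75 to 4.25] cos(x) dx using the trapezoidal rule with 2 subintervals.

f(x) = cos(x)
a = 1.75, b = 4.25, n = 2
h = (b - a)/n = 1.250000

Trapezoidal rule: (h/2)[f(x₀) + 2f(x₁) + 2f(x₂) + ... + f(xₙ)]

x_0 = 1.7500, f(x_0) = -0.178246, coefficient = 1
x_1 = 3.0000, f(x_1) = -0.989992, coefficient = 2
x_2 = 4.2500, f(x_2) = -0.446087, coefficient = 1

I ≈ (1.250000/2) × -2.604319 = -1.627699
Exact value: -1.878975
Error: 0.251276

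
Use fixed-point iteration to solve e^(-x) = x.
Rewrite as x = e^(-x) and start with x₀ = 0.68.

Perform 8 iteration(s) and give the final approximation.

Equation: e^(-x) = x
Fixed-point form: x = e^(-x)
x₀ = 0.68

x_1 = g(0.680000) = 0.506617
x_2 = g(0.506617) = 0.602531
x_3 = g(0.602531) = 0.547425
x_4 = g(0.547425) = 0.578438
x_5 = g(0.578438) = 0.560774
x_6 = g(0.560774) = 0.570767
x_7 = g(0.570767) = 0.565092
x_8 = g(0.565092) = 0.568308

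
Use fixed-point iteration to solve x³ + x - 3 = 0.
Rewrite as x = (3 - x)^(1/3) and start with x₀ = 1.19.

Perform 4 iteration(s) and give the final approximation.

Equation: x³ + x - 3 = 0
Fixed-point form: x = (3 - x)^(1/3)
x₀ = 1.19

x_1 = g(1.190000) = 1.218689
x_2 = g(1.218689) = 1.212216
x_3 = g(1.212216) = 1.213682
x_4 = g(1.213682) = 1.213350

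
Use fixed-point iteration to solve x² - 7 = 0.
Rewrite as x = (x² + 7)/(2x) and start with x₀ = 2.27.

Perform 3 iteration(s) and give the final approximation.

Equation: x² - 7 = 0
Fixed-point form: x = (x² + 7)/(2x)
x₀ = 2.27

x_1 = g(2.270000) = 2.676850
x_2 = g(2.676850) = 2.645932
x_3 = g(2.645932) = 2.645751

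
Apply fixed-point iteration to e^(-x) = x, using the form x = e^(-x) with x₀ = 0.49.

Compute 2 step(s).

Equation: e^(-x) = x
Fixed-point form: x = e^(-x)
x₀ = 0.49

x_1 = g(0.490000) = 0.612626
x_2 = g(0.612626) = 0.541926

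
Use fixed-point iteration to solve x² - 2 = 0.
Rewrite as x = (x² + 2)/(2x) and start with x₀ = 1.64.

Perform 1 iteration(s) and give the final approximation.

Equation: x² - 2 = 0
Fixed-point form: x = (x² + 2)/(2x)
x₀ = 1.64

x_1 = g(1.640000) = 1.429756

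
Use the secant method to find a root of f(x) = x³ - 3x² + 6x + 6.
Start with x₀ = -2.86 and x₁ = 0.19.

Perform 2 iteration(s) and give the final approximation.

f(x) = x³ - 3x² + 6x + 6
x₀ = -2.86, x₁ = 0.19

Secant formula: x_{n+1} = x_n - f(x_n)(x_n - x_{n-1})/(f(x_n) - f(x_{n-1}))

Iteration 1:
  f(-2.860000) = -59.092456
  f(0.190000) = 7.038559
  x_2 = 0.190000 - 7.038559×(0.190000 - (-2.860000))/(7.038559 - (-59.092456))
       = -0.134622
Iteration 2:
  f(0.190000) = 7.038559
  f(-0.134622) = 5.135457
  x_3 = -0.134622 - 5.135457×(-0.134622 - 0.190000)/(5.135457 - 7.038559)
       = -1.010605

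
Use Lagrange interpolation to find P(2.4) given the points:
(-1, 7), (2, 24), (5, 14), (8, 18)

Lagrange interpolation formula:
P(x) = Σ yᵢ × Lᵢ(x)
where Lᵢ(x) = Π_{j≠i} (x - xⱼ)/(xᵢ - xⱼ)

L_0(2.4) = (2.4 - 2)/(-1 - 2) × (2.4 - 5)/(-1 - 5) × (2.4 - 8)/(-1 - 8) = -0.035951
L_1(2.4) = (2.4 - (-1))/(2 - (-1)) × (2.4 - 5)/(2 - 5) × (2.4 - 8)/(2 - 8) = 0.916741
L_2(2.4) = (2.4 - (-1))/(5 - (-1)) × (2.4 - 2)/(5 - 2) × (2.4 - 8)/(5 - 8) = 0.141037
L_3(2.4) = (2.4 - (-1))/(8 - (-1)) × (2.4 - 2)/(8 - 2) × (2.4 - 5)/(8 - 5) = -0.021827

P(2.4) = 7×L_0(2.4) + 24×L_1(2.4) + 14×L_2(2.4) + 18×L_3(2.4)
P(2.4) = 23.331753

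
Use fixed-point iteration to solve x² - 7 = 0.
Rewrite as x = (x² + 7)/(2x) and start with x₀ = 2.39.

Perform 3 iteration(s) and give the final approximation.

Equation: x² - 7 = 0
Fixed-point form: x = (x² + 7)/(2x)
x₀ = 2.39

x_1 = g(2.390000) = 2.659435
x_2 = g(2.659435) = 2.645787
x_3 = g(2.645787) = 2.645751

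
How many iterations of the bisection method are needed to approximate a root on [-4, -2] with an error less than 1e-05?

We need (b-a)/2^n ≤ 1e-05
(-2 - (-4))/2^n ≤ 1e-05
2/2^n ≤ 1e-05
2^n ≥ 200000
n ≥ log₂(200000) = 17.61
n ≥ 18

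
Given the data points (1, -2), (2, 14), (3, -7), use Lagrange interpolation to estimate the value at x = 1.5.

Lagrange interpolation formula:
P(x) = Σ yᵢ × Lᵢ(x)
where Lᵢ(x) = Π_{j≠i} (x - xⱼ)/(xᵢ - xⱼ)

L_0(1.5) = (1.5 - 2)/(1 - 2) × (1.5 - 3)/(1 - 3) = 0.375000
L_1(1.5) = (1.5 - 1)/(2 - 1) × (1.5 - 3)/(2 - 3) = 0.750000
L_2(1.5) = (1.5 - 1)/(3 - 1) × (1.5 - 2)/(3 - 2) = -0.125000

P(1.5) = (-2)×L_0(1.5) + 14×L_1(1.5) + (-7)×L_2(1.5)
P(1.5) = 10.625000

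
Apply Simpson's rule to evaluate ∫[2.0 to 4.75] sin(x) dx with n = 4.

f(x) = sin(x)
a = 2.0, b = 4.75, n = 4
h = (b - a)/n = 0.687500

Simpson's rule: (h/3)[f(x₀) + 4f(x₁) + 2f(x₂) + ... + f(xₙ)]

x_0 = 2.0000, f(x_0) = 0.909297, coefficient = 1
x_1 = 2.6875, f(x_1) = 0.438647, coefficient = 4
x_2 = 3.3750, f(x_2) = -0.231294, coefficient = 2
x_3 = 4.0625, f(x_3) = -0.796151, coefficient = 4
x_4 = 4.7500, f(x_4) = -0.999293, coefficient = 1

I ≈ (0.687500/3) × -1.982599 = -0.454345
Exact value: -0.453749
Error: 0.000597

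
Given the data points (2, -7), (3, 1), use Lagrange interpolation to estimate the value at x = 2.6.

Lagrange interpolation formula:
P(x) = Σ yᵢ × Lᵢ(x)
where Lᵢ(x) = Π_{j≠i} (x - xⱼ)/(xᵢ - xⱼ)

L_0(2.6) = (2.6 - 3)/(2 - 3) = 0.400000
L_1(2.6) = (2.6 - 2)/(3 - 2) = 0.600000

P(2.6) = (-7)×L_0(2.6) + 1×L_1(2.6)
P(2.6) = -2.200000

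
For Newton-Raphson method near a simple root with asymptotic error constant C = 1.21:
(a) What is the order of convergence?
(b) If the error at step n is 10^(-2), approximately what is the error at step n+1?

(a) Newton-Raphson has quadratic (order 2) convergence near simple roots.
    This means |e_{n+1}| ≈ C|e_n|².

(b) With |e_n| = 10^(-2) and C = 1.21:
    |e_{n+1}| ≈ 1.21 × (10^(-2))² = 1.21 × 10^(-4)

(a) 2 (quadratic); (b) |e_{n+1}| ≈ 1.210e-04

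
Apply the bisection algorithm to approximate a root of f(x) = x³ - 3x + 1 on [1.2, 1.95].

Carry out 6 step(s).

f(x) = x³ - 3x + 1
Initial interval: [1.2, 1.95]

Iteration 1:
  c_1 = (1.200000 + 1.950000)/2 = 1.575000
  f(c_1) = f(1.575000) = 0.181984
  f(a) × f(c) < 0, new interval: [1.200000, 1.575000]
Iteration 2:
  c_2 = (1.200000 + 1.575000)/2 = 1.387500
  f(c_2) = f(1.387500) = -0.491346
  f(a) × f(c) ≥ 0, new interval: [1.387500, 1.575000]
Iteration 3:
  c_3 = (1.387500 + 1.575000)/2 = 1.481250
  f(c_3) = f(1.481250) = -0.193737
  f(a) × f(c) ≥ 0, new interval: [1.481250, 1.575000]
Iteration 4:
  c_4 = (1.481250 + 1.575000)/2 = 1.528125
  f(c_4) = f(1.528125) = -0.015949
  f(a) × f(c) ≥ 0, new interval: [1.528125, 1.575000]
Iteration 5:
  c_5 = (1.528125 + 1.575000)/2 = 1.551562
  f(c_5) = f(1.551562) = 0.080461
  f(a) × f(c) < 0, new interval: [1.528125, 1.551562]
Iteration 6:
  c_6 = (1.528125 + 1.551562)/2 = 1.539844
  f(c_6) = f(1.539844) = 0.031621
  f(a) × f(c) < 0, new interval: [1.528125, 1.539844]

After 6 iteration(s), the approximation is c_6 = 1.539844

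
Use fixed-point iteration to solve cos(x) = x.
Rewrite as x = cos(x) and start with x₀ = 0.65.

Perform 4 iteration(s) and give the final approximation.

Equation: cos(x) = x
Fixed-point form: x = cos(x)
x₀ = 0.65

x_1 = g(0.650000) = 0.796084
x_2 = g(0.796084) = 0.699511
x_3 = g(0.699511) = 0.765157
x_4 = g(0.765157) = 0.721273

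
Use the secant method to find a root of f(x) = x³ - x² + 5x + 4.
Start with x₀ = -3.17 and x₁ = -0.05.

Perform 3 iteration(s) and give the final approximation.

f(x) = x³ - x² + 5x + 4
x₀ = -3.17, x₁ = -0.05

Secant formula: x_{n+1} = x_n - f(x_n)(x_n - x_{n-1})/(f(x_n) - f(x_{n-1}))

Iteration 1:
  f(-3.170000) = -53.753913
  f(-0.050000) = 3.747375
  x_2 = -0.050000 - 3.747375×(-0.050000 - (-3.170000))/(3.747375 - (-53.753913))
       = -0.253331
Iteration 2:
  f(-0.050000) = 3.747375
  f(-0.253331) = 2.652909
  x_3 = -0.253331 - 2.652909×(-0.253331 - (-0.050000))/(2.652909 - 3.747375)
       = -0.746192
Iteration 3:
  f(-0.253331) = 2.652909
  f(-0.746192) = -0.703244
  x_4 = -0.746192 - (-0.703244)×(-0.746192 - (-0.253331))/(-0.703244 - 2.652909)
       = -0.642919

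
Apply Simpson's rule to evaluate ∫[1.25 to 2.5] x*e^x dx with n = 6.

f(x) = x*e^x
a = 1.25, b = 2.5, n = 6
h = (b - a)/n = 0.208333

Simpson's rule: (h/3)[f(x₀) + 4f(x₁) + 2f(x₂) + ... + f(xₙ)]

x_0 = 1.2500, f(x_0) = 4.362929, coefficient = 1
x_1 = 1.4583, f(x_1) = 6.269067, coefficient = 4
x_2 = 1.6667, f(x_2) = 8.824150, coefficient = 2
x_3 = 1.8750, f(x_3) = 12.226536, coefficient = 4
x_4 = 2.0833, f(x_4) = 16.731656, coefficient = 2
x_5 = 2.2917, f(x_5) = 22.667814, coefficient = 4
x_6 = 2.5000, f(x_6) = 30.456235, coefficient = 1

I ≈ (0.208333/3) × 250.584443 = 17.401697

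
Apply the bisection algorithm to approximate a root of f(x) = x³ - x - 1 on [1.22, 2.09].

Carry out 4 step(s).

f(x) = x³ - x - 1
Initial interval: [1.22, 2.09]

Iteration 1:
  c_1 = (1.220000 + 2.090000)/2 = 1.655000
  f(c_1) = f(1.655000) = 1.878086
  f(a) × f(c) < 0, new interval: [1.220000, 1.655000]
Iteration 2:
  c_2 = (1.220000 + 1.655000)/2 = 1.437500
  f(c_2) = f(1.437500) = 0.532959
  f(a) × f(c) < 0, new interval: [1.220000, 1.437500]
Iteration 3:
  c_3 = (1.220000 + 1.437500)/2 = 1.328750
  f(c_3) = f(1.328750) = 0.017260
  f(a) × f(c) < 0, new interval: [1.220000, 1.328750]
Iteration 4:
  c_4 = (1.220000 + 1.328750)/2 = 1.274375
  f(c_4) = f(1.274375) = -0.204750
  f(a) × f(c) ≥ 0, new interval: [1.274375, 1.328750]

After 4 iteration(s), the approximation is c_4 = 1.274375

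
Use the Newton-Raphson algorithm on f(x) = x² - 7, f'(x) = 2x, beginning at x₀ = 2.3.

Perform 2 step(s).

f(x) = x² - 7
f'(x) = 2x
x₀ = 2.3

Newton-Raphson formula: x_{n+1} = x_n - f(x_n)/f'(x_n)

Iteration 1:
  f(2.300000) = -1.710000
  f'(2.300000) = 4.600000
  x_1 = 2.300000 - (-1.710000)/4.600000 = 2.671739
Iteration 2:
  f(2.671739) = 0.138190
  f'(2.671739) = 5.343478
  x_2 = 2.671739 - 0.138190/5.343478 = 2.645878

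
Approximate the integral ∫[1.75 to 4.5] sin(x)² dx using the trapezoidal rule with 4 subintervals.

f(x) = sin(x)²
a = 1.75, b = 4.5, n = 4
h = (b - a)/n = 0.687500

Trapezoidal rule: (h/2)[f(x₀) + 2f(x₁) + 2f(x₂) + ... + f(xₙ)]

x_0 = 1.7500, f(x_0) = 0.968228, coefficient = 1
x_1 = 2.4375, f(x_1) = 0.419052, coefficient = 2
x_2 = 3.1250, f(x_2) = 0.000275, coefficient = 2
x_3 = 3.8125, f(x_3) = 0.386507, coefficient = 2
x_4 = 4.5000, f(x_4) = 0.955565, coefficient = 1

I ≈ (0.687500/2) × 3.535463 = 1.215315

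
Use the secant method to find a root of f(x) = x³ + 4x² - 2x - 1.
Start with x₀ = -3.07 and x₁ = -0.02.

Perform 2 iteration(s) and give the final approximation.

f(x) = x³ + 4x² - 2x - 1
x₀ = -3.07, x₁ = -0.02

Secant formula: x_{n+1} = x_n - f(x_n)(x_n - x_{n-1})/(f(x_n) - f(x_{n-1}))

Iteration 1:
  f(-3.070000) = 13.905157
  f(-0.020000) = -0.958408
  x_2 = -0.020000 - (-0.958408)×(-0.020000 - (-3.070000))/(-0.958408 - 13.905157)
       = -0.216665
Iteration 2:
  f(-0.020000) = -0.958408
  f(-0.216665) = -0.389066
  x_3 = -0.216665 - (-0.389066)×(-0.216665 - (-0.020000))/(-0.389066 - (-0.958408))
       = -0.351058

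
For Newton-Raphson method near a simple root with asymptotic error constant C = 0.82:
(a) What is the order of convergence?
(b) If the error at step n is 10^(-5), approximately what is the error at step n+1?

(a) Newton-Raphson has quadratic (order 2) convergence near simple roots.
    This means |e_{n+1}| ≈ C|e_n|².

(b) With |e_n| = 10^(-5) and C = 0.82:
    |e_{n+1}| ≈ 0.82 × (10^(-5))² = 0.82 × 10^(-10)

(a) 2 (quadratic); (b) |e_{n+1}| ≈ 8.200e-11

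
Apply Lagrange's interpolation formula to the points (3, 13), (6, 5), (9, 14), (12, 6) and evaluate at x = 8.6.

Lagrange interpolation formula:
P(x) = Σ yᵢ × Lᵢ(x)
where Lᵢ(x) = Π_{j≠i} (x - xⱼ)/(xᵢ - xⱼ)

L_0(8.6) = (8.6 - 6)/(3 - 6) × (8.6 - 9)/(3 - 9) × (8.6 - 12)/(3 - 12) = -0.021827
L_1(8.6) = (8.6 - 3)/(6 - 3) × (8.6 - 9)/(6 - 9) × (8.6 - 12)/(6 - 12) = 0.141037
L_2(8.6) = (8.6 - 3)/(9 - 3) × (8.6 - 6)/(9 - 6) × (8.6 - 12)/(9 - 12) = 0.916741
L_3(8.6) = (8.6 - 3)/(12 - 3) × (8.6 - 6)/(12 - 6) × (8.6 - 9)/(12 - 9) = -0.035951

P(8.6) = 13×L_0(8.6) + 5×L_1(8.6) + 14×L_2(8.6) + 6×L_3(8.6)
P(8.6) = 13.040099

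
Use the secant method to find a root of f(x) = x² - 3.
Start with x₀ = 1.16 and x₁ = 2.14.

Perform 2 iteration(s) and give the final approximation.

f(x) = x² - 3
x₀ = 1.16, x₁ = 2.14

Secant formula: x_{n+1} = x_n - f(x_n)(x_n - x_{n-1})/(f(x_n) - f(x_{n-1}))

Iteration 1:
  f(1.160000) = -1.654400
  f(2.140000) = 1.579600
  x_2 = 2.140000 - 1.579600×(2.140000 - 1.160000)/(1.579600 - (-1.654400))
       = 1.661333
Iteration 2:
  f(2.140000) = 1.579600
  f(1.661333) = -0.239972
  x_3 = 1.661333 - (-0.239972)×(1.661333 - 2.140000)/(-0.239972 - 1.579600)
       = 1.724462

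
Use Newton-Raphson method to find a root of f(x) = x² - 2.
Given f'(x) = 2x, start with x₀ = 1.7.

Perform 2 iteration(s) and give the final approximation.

f(x) = x² - 2
f'(x) = 2x
x₀ = 1.7

Newton-Raphson formula: x_{n+1} = x_n - f(x_n)/f'(x_n)

Iteration 1:
  f(1.700000) = 0.890000
  f'(1.700000) = 3.400000
  x_1 = 1.700000 - 0.890000/3.400000 = 1.438235
Iteration 2:
  f(1.438235) = 0.068521
  f'(1.438235) = 2.876471
  x_2 = 1.438235 - 0.068521/2.876471 = 1.414414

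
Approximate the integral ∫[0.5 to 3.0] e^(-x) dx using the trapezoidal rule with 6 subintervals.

f(x) = e^(-x)
a = 0.5, b = 3.0, n = 6
h = (b - a)/n = 0.416667

Trapezoidal rule: (h/2)[f(x₀) + 2f(x₁) + 2f(x₂) + ... + f(xₙ)]

x_0 = 0.5000, f(x_0) = 0.606531, coefficient = 1
x_1 = 0.9167, f(x_1) = 0.399850, coefficient = 2
x_2 = 1.3333, f(x_2) = 0.263597, coefficient = 2
x_3 = 1.7500, f(x_3) = 0.173774, coefficient = 2
x_4 = 2.1667, f(x_4) = 0.114559, coefficient = 2
x_5 = 2.5833, f(x_5) = 0.075522, coefficient = 2
x_6 = 3.0000, f(x_6) = 0.049787, coefficient = 1

I ≈ (0.416667/2) × 2.710921 = 0.564775
Exact value: 0.556744
Error: 0.008032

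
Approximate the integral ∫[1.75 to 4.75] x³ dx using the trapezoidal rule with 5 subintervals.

f(x) = x³
a = 1.75, b = 4.75, n = 5
h = (b - a)/n = 0.600000

Trapezoidal rule: (h/2)[f(x₀) + 2f(x₁) + 2f(x₂) + ... + f(xₙ)]

x_0 = 1.7500, f(x_0) = 5.359375, coefficient = 1
x_1 = 2.3500, f(x_1) = 12.977875, coefficient = 2
x_2 = 2.9500, f(x_2) = 25.672375, coefficient = 2
x_3 = 3.5500, f(x_3) = 44.738875, coefficient = 2
x_4 = 4.1500, f(x_4) = 71.473375, coefficient = 2
x_5 = 4.7500, f(x_5) = 107.171875, coefficient = 1

I ≈ (0.600000/2) × 422.256250 = 126.676875
Exact value: 124.921875
Error: 1.755000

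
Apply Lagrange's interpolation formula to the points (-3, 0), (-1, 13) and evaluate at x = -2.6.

Lagrange interpolation formula:
P(x) = Σ yᵢ × Lᵢ(x)
where Lᵢ(x) = Π_{j≠i} (x - xⱼ)/(xᵢ - xⱼ)

L_0(-2.6) = (-2.6 - (-1))/(-3 - (-1)) = 0.800000
L_1(-2.6) = (-2.6 - (-3))/(-1 - (-3)) = 0.200000

P(-2.6) = 0×L_0(-2.6) + 13×L_1(-2.6)
P(-2.6) = 2.600000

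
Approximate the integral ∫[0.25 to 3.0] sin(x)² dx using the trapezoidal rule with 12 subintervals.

f(x) = sin(x)²
a = 0.25, b = 3.0, n = 12
h = (b - a)/n = 0.229167

Trapezoidal rule: (h/2)[f(x₀) + 2f(x₁) + 2f(x₂) + ... + f(xₙ)]

x_0 = 0.2500, f(x_0) = 0.061209, coefficient = 1
x_1 = 0.4792, f(x_1) = 0.212558, coefficient = 2
x_2 = 0.7083, f(x_2) = 0.423240, coefficient = 2
x_3 = 0.9375, f(x_3) = 0.649767, coefficient = 2
x_4 = 1.1667, f(x_4) = 0.845379, coefficient = 2
x_5 = 1.3958, f(x_5) = 0.969699, coefficient = 2
x_6 = 1.6250, f(x_6) = 0.997065, coefficient = 2
x_7 = 1.8542, f(x_7) = 0.921828, coefficient = 2
x_8 = 2.0833, f(x_8) = 0.759518, coefficient = 2
x_9 = 2.3125, f(x_9) = 0.543639, coefficient = 2
x_10 = 2.5417, f(x_10) = 0.318752, coefficient = 2
x_11 = 2.7708, f(x_11) = 0.131278, coefficient = 2
x_12 = 3.0000, f(x_12) = 0.019915, coefficient = 1

I ≈ (0.229167/2) × 13.626568 = 1.561378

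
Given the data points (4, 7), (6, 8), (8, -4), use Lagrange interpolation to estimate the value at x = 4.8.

Lagrange interpolation formula:
P(x) = Σ yᵢ × Lᵢ(x)
where Lᵢ(x) = Π_{j≠i} (x - xⱼ)/(xᵢ - xⱼ)

L_0(4.8) = (4.8 - 6)/(4 - 6) × (4.8 - 8)/(4 - 8) = 0.480000
L_1(4.8) = (4.8 - 4)/(6 - 4) × (4.8 - 8)/(6 - 8) = 0.640000
L_2(4.8) = (4.8 - 4)/(8 - 4) × (4.8 - 6)/(8 - 6) = -0.120000

P(4.8) = 7×L_0(4.8) + 8×L_1(4.8) + (-4)×L_2(4.8)
P(4.8) = 8.960000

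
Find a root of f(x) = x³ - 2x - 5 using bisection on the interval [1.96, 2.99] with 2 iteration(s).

f(x) = x³ - 2x - 5
Initial interval: [1.96, 2.99]

Iteration 1:
  c_1 = (1.960000 + 2.990000)/2 = 2.475000
  f(c_1) = f(2.475000) = 5.210922
  f(a) × f(c) < 0, new interval: [1.960000, 2.475000]
Iteration 2:
  c_2 = (1.960000 + 2.475000)/2 = 2.217500
  f(c_2) = f(2.217500) = 1.469127
  f(a) × f(c) < 0, new interval: [1.960000, 2.217500]

After 2 iteration(s), the approximation is c_2 = 2.217500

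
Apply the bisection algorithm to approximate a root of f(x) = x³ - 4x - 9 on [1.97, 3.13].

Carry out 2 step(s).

f(x) = x³ - 4x - 9
Initial interval: [1.97, 3.13]

Iteration 1:
  c_1 = (1.970000 + 3.130000)/2 = 2.550000
  f(c_1) = f(2.550000) = -2.618625
  f(a) × f(c) ≥ 0, new interval: [2.550000, 3.130000]
Iteration 2:
  c_2 = (2.550000 + 3.130000)/2 = 2.840000
  f(c_2) = f(2.840000) = 2.546304
  f(a) × f(c) < 0, new interval: [2.550000, 2.840000]

After 2 iteration(s), the approximation is c_2 = 2.840000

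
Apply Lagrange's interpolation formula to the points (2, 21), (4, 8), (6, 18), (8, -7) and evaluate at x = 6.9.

Lagrange interpolation formula:
P(x) = Σ yᵢ × Lᵢ(x)
where Lᵢ(x) = Π_{j≠i} (x - xⱼ)/(xᵢ - xⱼ)

L_0(6.9) = (6.9 - 4)/(2 - 4) × (6.9 - 6)/(2 - 6) × (6.9 - 8)/(2 - 8) = 0.059813
L_1(6.9) = (6.9 - 2)/(4 - 2) × (6.9 - 6)/(4 - 6) × (6.9 - 8)/(4 - 8) = -0.303188
L_2(6.9) = (6.9 - 2)/(6 - 2) × (6.9 - 4)/(6 - 4) × (6.9 - 8)/(6 - 8) = 0.976937
L_3(6.9) = (6.9 - 2)/(8 - 2) × (6.9 - 4)/(8 - 4) × (6.9 - 6)/(8 - 6) = 0.266438

P(6.9) = 21×L_0(6.9) + 8×L_1(6.9) + 18×L_2(6.9) + (-7)×L_3(6.9)
P(6.9) = 14.550375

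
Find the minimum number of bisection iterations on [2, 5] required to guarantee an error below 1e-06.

We need (b-a)/2^n ≤ 1e-06
(5 - 2)/2^n ≤ 1e-06
3/2^n ≤ 1e-06
2^n ≥ 3000000
n ≥ log₂(3000000) = 21.52
n ≥ 22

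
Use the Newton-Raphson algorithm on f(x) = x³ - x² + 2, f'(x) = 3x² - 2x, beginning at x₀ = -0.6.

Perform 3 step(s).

f(x) = x³ - x² + 2
f'(x) = 3x² - 2x
x₀ = -0.6

Newton-Raphson formula: x_{n+1} = x_n - f(x_n)/f'(x_n)

Iteration 1:
  f(-0.600000) = 1.424000
  f'(-0.600000) = 2.280000
  x_1 = -0.600000 - 1.424000/2.280000 = -1.224561
Iteration 2:
  f(-1.224561) = -1.335842
  f'(-1.224561) = 6.947775
  x_2 = -1.224561 - (-1.335842)/6.947775 = -1.032292
Iteration 3:
  f(-1.032292) = -0.165666
  f'(-1.032292) = 5.261467
  x_3 = -1.032292 - (-0.165666)/5.261467 = -1.000806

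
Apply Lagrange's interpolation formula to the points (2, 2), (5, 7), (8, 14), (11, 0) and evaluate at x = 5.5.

Lagrange interpolation formula:
P(x) = Σ yᵢ × Lᵢ(x)
where Lᵢ(x) = Π_{j≠i} (x - xⱼ)/(xᵢ - xⱼ)

L_0(5.5) = (5.5 - 5)/(2 - 5) × (5.5 - 8)/(2 - 8) × (5.5 - 11)/(2 - 11) = -0.042438
L_1(5.5) = (5.5 - 2)/(5 - 2) × (5.5 - 8)/(5 - 8) × (5.5 - 11)/(5 - 11) = 0.891204
L_2(5.5) = (5.5 - 2)/(8 - 2) × (5.5 - 5)/(8 - 5) × (5.5 - 11)/(8 - 11) = 0.178241
L_3(5.5) = (5.5 - 2)/(11 - 2) × (5.5 - 5)/(11 - 5) × (5.5 - 8)/(11 - 8) = -0.027006

P(5.5) = 2×L_0(5.5) + 7×L_1(5.5) + 14×L_2(5.5) + 0×L_3(5.5)
P(5.5) = 8.648920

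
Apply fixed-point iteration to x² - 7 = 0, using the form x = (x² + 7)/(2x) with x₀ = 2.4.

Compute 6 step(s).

Equation: x² - 7 = 0
Fixed-point form: x = (x² + 7)/(2x)
x₀ = 2.4

x_1 = g(2.400000) = 2.658333
x_2 = g(2.658333) = 2.645781
x_3 = g(2.645781) = 2.645751
x_4 = g(2.645751) = 2.645751
x_5 = g(2.645751) = 2.645751
x_6 = g(2.645751) = 2.645751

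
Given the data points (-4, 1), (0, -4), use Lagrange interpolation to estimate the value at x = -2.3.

Lagrange interpolation formula:
P(x) = Σ yᵢ × Lᵢ(x)
where Lᵢ(x) = Π_{j≠i} (x - xⱼ)/(xᵢ - xⱼ)

L_0(-2.3) = (-2.3 - 0)/(-4 - 0) = 0.575000
L_1(-2.3) = (-2.3 - (-4))/(0 - (-4)) = 0.425000

P(-2.3) = 1×L_0(-2.3) + (-4)×L_1(-2.3)
P(-2.3) = -1.125000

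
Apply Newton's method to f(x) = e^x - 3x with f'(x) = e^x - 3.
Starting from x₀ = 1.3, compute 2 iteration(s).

f(x) = e^x - 3x
f'(x) = e^x - 3
x₀ = 1.3

Newton-Raphson formula: x_{n+1} = x_n - f(x_n)/f'(x_n)

Iteration 1:
  f(1.300000) = -0.230703
  f'(1.300000) = 0.669297
  x_1 = 1.300000 - (-0.230703)/0.669297 = 1.644695
Iteration 2:
  f(1.644695) = 0.245345
  f'(1.644695) = 2.179431
  x_2 = 1.644695 - 0.245345/2.179431 = 1.532122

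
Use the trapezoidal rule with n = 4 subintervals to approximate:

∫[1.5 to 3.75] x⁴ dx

f(x) = x⁴
a = 1.5, b = 3.75, n = 4
h = (b - a)/n = 0.562500

Trapezoidal rule: (h/2)[f(x₀) + 2f(x₁) + 2f(x₂) + ... + f(xₙ)]

x_0 = 1.5000, f(x_0) = 5.062500, coefficient = 1
x_1 = 2.0625, f(x_1) = 18.095718, coefficient = 2
x_2 = 2.6250, f(x_2) = 47.480713, coefficient = 2
x_3 = 3.1875, f(x_3) = 103.228775, coefficient = 2
x_4 = 3.7500, f(x_4) = 197.753906, coefficient = 1

I ≈ (0.562500/2) × 540.426819 = 151.995043
Exact value: 146.796680
Error: 5.198363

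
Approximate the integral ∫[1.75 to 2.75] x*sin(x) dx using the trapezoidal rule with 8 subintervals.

f(x) = x*sin(x)
a = 1.75, b = 2.75, n = 8
h = (b - a)/n = 0.125000

Trapezoidal rule: (h/2)[f(x₀) + 2f(x₁) + 2f(x₂) + ... + f(xₙ)]

x_0 = 1.7500, f(x_0) = 1.721975, coefficient = 1
x_1 = 1.8750, f(x_1) = 1.788911, coefficient = 2
x_2 = 2.0000, f(x_2) = 1.818595, coefficient = 2
x_3 = 2.1250, f(x_3) = 1.806930, coefficient = 2
x_4 = 2.2500, f(x_4) = 1.750665, coefficient = 2
x_5 = 2.3750, f(x_5) = 1.647502, coefficient = 2
x_6 = 2.5000, f(x_6) = 1.496180, coefficient = 2
x_7 = 2.6250, f(x_7) = 1.296541, coefficient = 2
x_8 = 2.7500, f(x_8) = 1.049568, coefficient = 1

I ≈ (0.125000/2) × 25.982189 = 1.623887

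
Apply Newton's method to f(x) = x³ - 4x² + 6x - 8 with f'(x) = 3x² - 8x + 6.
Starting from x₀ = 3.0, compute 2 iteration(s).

f(x) = x³ - 4x² + 6x - 8
f'(x) = 3x² - 8x + 6
x₀ = 3.0

Newton-Raphson formula: x_{n+1} = x_n - f(x_n)/f'(x_n)

Iteration 1:
  f(3.000000) = 1.000000
  f'(3.000000) = 9.000000
  x_1 = 3.000000 - 1.000000/9.000000 = 2.888889
Iteration 2:
  f(2.888889) = 0.060357
  f'(2.888889) = 7.925926
  x_2 = 2.888889 - 0.060357/7.925926 = 2.881274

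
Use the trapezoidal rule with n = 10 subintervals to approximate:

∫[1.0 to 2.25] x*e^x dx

f(x) = x*e^x
a = 1.0, b = 2.25, n = 10
h = (b - a)/n = 0.125000

Trapezoidal rule: (h/2)[f(x₀) + 2f(x₁) + 2f(x₂) + ... + f(xₙ)]

x_0 = 1.0000, f(x_0) = 2.718282, coefficient = 1
x_1 = 1.1250, f(x_1) = 3.465244, coefficient = 2
x_2 = 1.2500, f(x_2) = 4.362929, coefficient = 2
x_3 = 1.3750, f(x_3) = 5.438230, coefficient = 2
x_4 = 1.5000, f(x_4) = 6.722534, coefficient = 2
x_5 = 1.6250, f(x_5) = 8.252431, coefficient = 2
x_6 = 1.7500, f(x_6) = 10.070555, coefficient = 2
x_7 = 1.8750, f(x_7) = 12.226536, coefficient = 2
x_8 = 2.0000, f(x_8) = 14.778112, coefficient = 2
x_9 = 2.1250, f(x_9) = 17.792407, coefficient = 2
x_10 = 2.2500, f(x_10) = 21.347406, coefficient = 1

I ≈ (0.125000/2) × 190.283643 = 11.892728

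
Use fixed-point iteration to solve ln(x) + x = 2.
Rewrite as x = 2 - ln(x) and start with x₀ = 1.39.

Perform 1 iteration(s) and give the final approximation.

Equation: ln(x) + x = 2
Fixed-point form: x = 2 - ln(x)
x₀ = 1.39

x_1 = g(1.390000) = 1.670696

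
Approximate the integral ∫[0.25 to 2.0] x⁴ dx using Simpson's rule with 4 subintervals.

f(x) = x⁴
a = 0.25, b = 2.0, n = 4
h = (b - a)/n = 0.437500

Simpson's rule: (h/3)[f(x₀) + 4f(x₁) + 2f(x₂) + ... + f(xₙ)]

x_0 = 0.2500, f(x_0) = 0.003906, coefficient = 1
x_1 = 0.6875, f(x_1) = 0.223404, coefficient = 4
x_2 = 1.1250, f(x_2) = 1.601807, coefficient = 2
x_3 = 1.5625, f(x_3) = 5.960464, coefficient = 4
x_4 = 2.0000, f(x_4) = 16.000000, coefficient = 1

I ≈ (0.437500/3) × 43.942993 = 6.408353
Exact value: 6.399805
Error: 0.008548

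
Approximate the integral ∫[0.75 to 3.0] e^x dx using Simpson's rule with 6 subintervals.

f(x) = e^x
a = 0.75, b = 3.0, n = 6
h = (b - a)/n = 0.375000

Simpson's rule: (h/3)[f(x₀) + 4f(x₁) + 2f(x₂) + ... + f(xₙ)]

x_0 = 0.7500, f(x_0) = 2.117000, coefficient = 1
x_1 = 1.1250, f(x_1) = 3.080217, coefficient = 4
x_2 = 1.5000, f(x_2) = 4.481689, coefficient = 2
x_3 = 1.8750, f(x_3) = 6.520819, coefficient = 4
x_4 = 2.2500, f(x_4) = 9.487736, coefficient = 2
x_5 = 2.6250, f(x_5) = 13.804574, coefficient = 4
x_6 = 3.0000, f(x_6) = 20.085537, coefficient = 1

I ≈ (0.375000/3) × 143.763827 = 17.970478
Exact value: 17.968537
Error: 0.001942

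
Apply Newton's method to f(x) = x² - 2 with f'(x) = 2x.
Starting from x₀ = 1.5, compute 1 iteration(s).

f(x) = x² - 2
f'(x) = 2x
x₀ = 1.5

Newton-Raphson formula: x_{n+1} = x_n - f(x_n)/f'(x_n)

Iteration 1:
  f(1.500000) = 0.250000
  f'(1.500000) = 3.000000
  x_1 = 1.500000 - 0.250000/3.000000 = 1.416667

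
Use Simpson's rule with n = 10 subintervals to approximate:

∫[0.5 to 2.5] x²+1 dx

f(x) = x²+1
a = 0.5, b = 2.5, n = 10
h = (b - a)/n = 0.200000

Simpson's rule: (h/3)[f(x₀) + 4f(x₁) + 2f(x₂) + ... + f(xₙ)]

x_0 = 0.5000, f(x_0) = 1.250000, coefficient = 1
x_1 = 0.7000, f(x_1) = 1.490000, coefficient = 4
x_2 = 0.9000, f(x_2) = 1.810000, coefficient = 2
x_3 = 1.1000, f(x_3) = 2.210000, coefficient = 4
x_4 = 1.3000, f(x_4) = 2.690000, coefficient = 2
x_5 = 1.5000, f(x_5) = 3.250000, coefficient = 4
x_6 = 1.7000, f(x_6) = 3.890000, coefficient = 2
x_7 = 1.9000, f(x_7) = 4.610000, coefficient = 4
x_8 = 2.1000, f(x_8) = 5.410000, coefficient = 2
x_9 = 2.3000, f(x_9) = 6.290000, coefficient = 4
x_10 = 2.5000, f(x_10) = 7.250000, coefficient = 1

I ≈ (0.200000/3) × 107.500000 = 7.166667
Exact value: 7.166667
Error: 0.000000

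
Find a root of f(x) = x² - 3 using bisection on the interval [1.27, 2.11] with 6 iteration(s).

f(x) = x² - 3
Initial interval: [1.27, 2.11]

Iteration 1:
  c_1 = (1.270000 + 2.110000)/2 = 1.690000
  f(c_1) = f(1.690000) = -0.143900
  f(a) × f(c) ≥ 0, new interval: [1.690000, 2.110000]
Iteration 2:
  c_2 = (1.690000 + 2.110000)/2 = 1.900000
  f(c_2) = f(1.900000) = 0.610000
  f(a) × f(c) < 0, new interval: [1.690000, 1.900000]
Iteration 3:
  c_3 = (1.690000 + 1.900000)/2 = 1.795000
  f(c_3) = f(1.795000) = 0.222025
  f(a) × f(c) < 0, new interval: [1.690000, 1.795000]
Iteration 4:
  c_4 = (1.690000 + 1.795000)/2 = 1.742500
  f(c_4) = f(1.742500) = 0.036306
  f(a) × f(c) < 0, new interval: [1.690000, 1.742500]
Iteration 5:
  c_5 = (1.690000 + 1.742500)/2 = 1.716250
  f(c_5) = f(1.716250) = -0.054486
  f(a) × f(c) ≥ 0, new interval: [1.716250, 1.742500]
Iteration 6:
  c_6 = (1.716250 + 1.742500)/2 = 1.729375
  f(c_6) = f(1.729375) = -0.009262
  f(a) × f(c) ≥ 0, new interval: [1.729375, 1.742500]

After 6 iteration(s), the approximation is c_6 = 1.729375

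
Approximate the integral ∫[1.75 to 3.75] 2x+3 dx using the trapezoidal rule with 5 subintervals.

f(x) = 2x+3
a = 1.75, b = 3.75, n = 5
h = (b - a)/n = 0.400000

Trapezoidal rule: (h/2)[f(x₀) + 2f(x₁) + 2f(x₂) + ... + f(xₙ)]

x_0 = 1.7500, f(x_0) = 6.500000, coefficient = 1
x_1 = 2.1500, f(x_1) = 7.300000, coefficient = 2
x_2 = 2.5500, f(x_2) = 8.100000, coefficient = 2
x_3 = 2.9500, f(x_3) = 8.900000, coefficient = 2
x_4 = 3.3500, f(x_4) = 9.700000, coefficient = 2
x_5 = 3.7500, f(x_5) = 10.500000, coefficient = 1

I ≈ (0.400000/2) × 85.000000 = 17.000000
Exact value: 17.000000
Error: 0.000000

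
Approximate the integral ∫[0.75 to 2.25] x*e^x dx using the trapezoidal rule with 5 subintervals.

f(x) = x*e^x
a = 0.75, b = 2.25, n = 5
h = (b - a)/n = 0.300000

Trapezoidal rule: (h/2)[f(x₀) + 2f(x₁) + 2f(x₂) + ... + f(xₙ)]

x_0 = 0.7500, f(x_0) = 1.587750, coefficient = 1
x_1 = 1.0500, f(x_1) = 3.000534, coefficient = 2
x_2 = 1.3500, f(x_2) = 5.207524, coefficient = 2
x_3 = 1.6500, f(x_3) = 8.591517, coefficient = 2
x_4 = 1.9500, f(x_4) = 13.705941, coefficient = 2
x_5 = 2.2500, f(x_5) = 21.347406, coefficient = 1

I ≈ (0.300000/2) × 83.946187 = 12.591928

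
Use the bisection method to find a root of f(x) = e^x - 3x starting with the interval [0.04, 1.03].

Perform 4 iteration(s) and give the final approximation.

f(x) = e^x - 3x
Initial interval: [0.04, 1.03]

Iteration 1:
  c_1 = (0.040000 + 1.030000)/2 = 0.535000
  f(c_1) = f(0.535000) = 0.102448
  f(a) × f(c) ≥ 0, new interval: [0.535000, 1.030000]
Iteration 2:
  c_2 = (0.535000 + 1.030000)/2 = 0.782500
  f(c_2) = f(0.782500) = -0.160567
  f(a) × f(c) < 0, new interval: [0.535000, 0.782500]
Iteration 3:
  c_3 = (0.535000 + 0.782500)/2 = 0.658750
  f(c_3) = f(0.658750) = -0.043875
  f(a) × f(c) < 0, new interval: [0.535000, 0.658750]
Iteration 4:
  c_4 = (0.535000 + 0.658750)/2 = 0.596875
  f(c_4) = f(0.596875) = 0.025809
  f(a) × f(c) ≥ 0, new interval: [0.596875, 0.658750]

After 4 iteration(s), the approximation is c_4 = 0.596875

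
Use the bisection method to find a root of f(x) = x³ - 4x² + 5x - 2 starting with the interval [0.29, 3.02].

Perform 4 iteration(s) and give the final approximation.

f(x) = x³ - 4x² + 5x - 2
Initial interval: [0.29, 3.02]

Iteration 1:
  c_1 = (0.290000 + 3.020000)/2 = 1.655000
  f(c_1) = f(1.655000) = -0.148014
  f(a) × f(c) ≥ 0, new interval: [1.655000, 3.020000]
Iteration 2:
  c_2 = (1.655000 + 3.020000)/2 = 2.337500
  f(c_2) = f(2.337500) = 0.603756
  f(a) × f(c) < 0, new interval: [1.655000, 2.337500]
Iteration 3:
  c_3 = (1.655000 + 2.337500)/2 = 1.996250
  f(c_3) = f(1.996250) = -0.003722
  f(a) × f(c) ≥ 0, new interval: [1.996250, 2.337500]
Iteration 4:
  c_4 = (1.996250 + 2.337500)/2 = 2.166875
  f(c_4) = f(2.166875) = 0.227217
  f(a) × f(c) < 0, new interval: [1.996250, 2.166875]

After 4 iteration(s), the approximation is c_4 = 2.166875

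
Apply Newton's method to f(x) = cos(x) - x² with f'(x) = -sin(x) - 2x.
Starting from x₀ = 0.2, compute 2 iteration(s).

f(x) = cos(x) - x²
f'(x) = -sin(x) - 2x
x₀ = 0.2

Newton-Raphson formula: x_{n+1} = x_n - f(x_n)/f'(x_n)

Iteration 1:
  f(0.200000) = 0.940067
  f'(0.200000) = -0.598669
  x_1 = 0.200000 - 0.940067/(-0.598669) = 1.770260
Iteration 2:
  f(1.770260) = -3.331965
  f'(1.770260) = -4.520693
  x_2 = 1.770260 - (-3.331965)/(-4.520693) = 1.033213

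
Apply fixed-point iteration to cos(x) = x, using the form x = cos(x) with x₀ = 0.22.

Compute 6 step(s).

Equation: cos(x) = x
Fixed-point form: x = cos(x)
x₀ = 0.22

x_1 = g(0.220000) = 0.975897
x_2 = g(0.975897) = 0.560425
x_3 = g(0.560425) = 0.847029
x_4 = g(0.847029) = 0.662212
x_5 = g(0.662212) = 0.788634
x_6 = g(0.788634) = 0.704815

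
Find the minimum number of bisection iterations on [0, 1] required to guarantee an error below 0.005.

We need (b-a)/2^n ≤ 0.005
(1 - 0)/2^n ≤ 0.005
1/2^n ≤ 0.005
2^n ≥ 200
n ≥ log₂(200) = 7.64
n ≥ 8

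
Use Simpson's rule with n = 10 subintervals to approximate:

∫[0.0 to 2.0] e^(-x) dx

f(x) = e^(-x)
a = 0.0, b = 2.0, n = 10
h = (b - a)/n = 0.200000

Simpson's rule: (h/3)[f(x₀) + 4f(x₁) + 2f(x₂) + ... + f(xₙ)]

x_0 = 0.0000, f(x_0) = 1.000000, coefficient = 1
x_1 = 0.2000, f(x_1) = 0.818731, coefficient = 4
x_2 = 0.4000, f(x_2) = 0.670320, coefficient = 2
x_3 = 0.6000, f(x_3) = 0.548812, coefficient = 4
x_4 = 0.8000, f(x_4) = 0.449329, coefficient = 2
x_5 = 1.0000, f(x_5) = 0.367879, coefficient = 4
x_6 = 1.2000, f(x_6) = 0.301194, coefficient = 2
x_7 = 1.4000, f(x_7) = 0.246597, coefficient = 4
x_8 = 1.6000, f(x_8) = 0.201897, coefficient = 2
x_9 = 1.8000, f(x_9) = 0.165299, coefficient = 4
x_10 = 2.0000, f(x_10) = 0.135335, coefficient = 1

I ≈ (0.200000/3) × 12.970085 = 0.864672
Exact value: 0.864665
Error: 0.000008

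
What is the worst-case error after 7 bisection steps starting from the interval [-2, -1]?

Bisection error bound: |error| ≤ (b-a)/2^n
|error| ≤ (-1 - (-2))/2^7 = 1/2^7
|error| ≤ 0.0078125000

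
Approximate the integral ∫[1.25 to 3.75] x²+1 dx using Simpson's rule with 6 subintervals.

f(x) = x²+1
a = 1.25, b = 3.75, n = 6
h = (b - a)/n = 0.416667

Simpson's rule: (h/3)[f(x₀) + 4f(x₁) + 2f(x₂) + ... + f(xₙ)]

x_0 = 1.2500, f(x_0) = 2.562500, coefficient = 1
x_1 = 1.6667, f(x_1) = 3.777778, coefficient = 4
x_2 = 2.0833, f(x_2) = 5.340278, coefficient = 2
x_3 = 2.5000, f(x_3) = 7.250000, coefficient = 4
x_4 = 2.9167, f(x_4) = 9.506944, coefficient = 2
x_5 = 3.3333, f(x_5) = 12.111111, coefficient = 4
x_6 = 3.7500, f(x_6) = 15.062500, coefficient = 1

I ≈ (0.416667/3) × 139.875000 = 19.427083
Exact value: 19.427083
Error: 0.000000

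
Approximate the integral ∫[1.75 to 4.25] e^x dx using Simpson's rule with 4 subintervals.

f(x) = e^x
a = 1.75, b = 4.25, n = 4
h = (b - a)/n = 0.625000

Simpson's rule: (h/3)[f(x₀) + 4f(x₁) + 2f(x₂) + ... + f(xₙ)]

x_0 = 1.7500, f(x_0) = 5.754603, coefficient = 1
x_1 = 2.3750, f(x_1) = 10.751013, coefficient = 4
x_2 = 3.0000, f(x_2) = 20.085537, coefficient = 2
x_3 = 3.6250, f(x_3) = 37.524723, coefficient = 4
x_4 = 4.2500, f(x_4) = 70.105412, coefficient = 1

I ≈ (0.625000/3) × 309.134034 = 64.402924
Exact value: 64.350810
Error: 0.052114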